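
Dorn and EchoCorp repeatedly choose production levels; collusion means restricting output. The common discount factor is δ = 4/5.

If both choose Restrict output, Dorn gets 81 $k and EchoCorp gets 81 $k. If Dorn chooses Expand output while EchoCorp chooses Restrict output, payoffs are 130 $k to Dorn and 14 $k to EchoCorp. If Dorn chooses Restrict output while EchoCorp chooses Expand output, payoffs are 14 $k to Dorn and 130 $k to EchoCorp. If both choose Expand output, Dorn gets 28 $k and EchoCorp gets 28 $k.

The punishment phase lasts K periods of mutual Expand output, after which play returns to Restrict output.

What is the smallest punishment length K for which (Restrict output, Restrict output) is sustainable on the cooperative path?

2

No profitable deviation requires (81−28)(δ+…+δ^K) ≥ 130−81, i.e. δ+…+δ^K ≥ 49/53 ≈ 0.9245.
With δ = 4/5, the partial sums are K=1: 0.8000, K=2: 1.4400.
K = 2 is the first length at which the sum reaches 0.9245.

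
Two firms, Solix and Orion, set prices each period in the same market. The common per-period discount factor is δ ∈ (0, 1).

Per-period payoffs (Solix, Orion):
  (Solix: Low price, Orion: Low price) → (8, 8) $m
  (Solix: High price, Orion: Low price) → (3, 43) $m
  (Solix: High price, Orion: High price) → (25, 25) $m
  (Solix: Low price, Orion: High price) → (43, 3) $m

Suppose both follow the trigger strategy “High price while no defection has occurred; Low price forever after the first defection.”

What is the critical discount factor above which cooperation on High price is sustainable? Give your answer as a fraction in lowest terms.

18/35

Under grim trigger the critical discount factor is (T−C)/(T−P) with T = 43, C = 25, P = 8.
δ* = (43−25)/(43−8) = 18/35.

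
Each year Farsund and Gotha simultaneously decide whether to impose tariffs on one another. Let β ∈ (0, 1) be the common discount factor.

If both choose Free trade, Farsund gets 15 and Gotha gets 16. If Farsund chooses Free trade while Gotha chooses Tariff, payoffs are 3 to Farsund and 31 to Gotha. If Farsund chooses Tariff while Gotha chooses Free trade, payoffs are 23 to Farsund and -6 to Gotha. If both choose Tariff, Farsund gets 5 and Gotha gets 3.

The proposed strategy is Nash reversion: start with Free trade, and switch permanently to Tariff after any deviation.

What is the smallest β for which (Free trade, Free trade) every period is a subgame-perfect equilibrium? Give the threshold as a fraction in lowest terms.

Farsund: cooperation gives 15 each period; deviation gives 23 once then 5 forever.
  15/(1−β) ≥ 23 + 5β/(1−β) ⇒ β ≥ 8/18 = 4/9.
Gotha: cooperation gives 16 each period; deviation gives 31 once then 3 forever.
  β ≥ 15/28.
Both must hold, so the binding constraint is Gotha's: β ≥ 15/28.

15/28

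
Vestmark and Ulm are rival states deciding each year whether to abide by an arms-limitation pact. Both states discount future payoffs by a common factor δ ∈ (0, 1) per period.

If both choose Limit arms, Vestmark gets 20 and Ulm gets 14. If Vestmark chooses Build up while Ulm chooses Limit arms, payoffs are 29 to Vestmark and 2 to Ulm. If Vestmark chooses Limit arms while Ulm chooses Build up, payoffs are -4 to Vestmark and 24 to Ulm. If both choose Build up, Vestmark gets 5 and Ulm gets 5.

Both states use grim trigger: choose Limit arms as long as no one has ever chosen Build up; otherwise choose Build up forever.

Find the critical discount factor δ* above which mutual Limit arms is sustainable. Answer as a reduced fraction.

10/19

For Vestmark: deviation gain 29−20 = 9, per-period punishment loss 20−5 = 15. IC gives δ ≥ 9/24 = 3/8.
For Ulm: gain 10, loss 9 per period, so δ ≥ 10/19.
The tighter constraint is Ulm's, so cooperation needs δ ≥ 10/19.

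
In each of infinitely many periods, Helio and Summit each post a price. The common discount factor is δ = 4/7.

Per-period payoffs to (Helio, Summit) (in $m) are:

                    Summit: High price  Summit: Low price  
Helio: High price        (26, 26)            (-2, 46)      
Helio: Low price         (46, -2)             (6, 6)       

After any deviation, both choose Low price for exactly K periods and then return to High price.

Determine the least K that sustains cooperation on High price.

3

Need Σ_{k=1}^{K} δ^k ≥ (46−26)/(26−6) = 1.0000 at δ = 4/7.
At K = 2 the sum is 0.8980 < 1.0000; at K = 3 it is 1.0845 ≥ 1.0000.
So the minimum punishment length is K = 3.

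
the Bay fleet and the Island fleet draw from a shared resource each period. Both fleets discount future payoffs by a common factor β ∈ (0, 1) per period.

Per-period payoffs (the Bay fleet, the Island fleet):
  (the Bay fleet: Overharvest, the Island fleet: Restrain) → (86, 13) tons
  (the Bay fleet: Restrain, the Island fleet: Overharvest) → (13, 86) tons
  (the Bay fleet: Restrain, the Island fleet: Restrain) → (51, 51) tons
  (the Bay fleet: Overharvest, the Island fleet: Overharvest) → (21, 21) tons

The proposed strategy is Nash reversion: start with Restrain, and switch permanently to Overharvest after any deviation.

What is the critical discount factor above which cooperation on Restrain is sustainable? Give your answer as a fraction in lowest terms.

51/(1−β) ≥ 86 + 21β/(1−β)
51 ≥ 86 − 65β
β ≥ 35/65 = 7/13.

7/13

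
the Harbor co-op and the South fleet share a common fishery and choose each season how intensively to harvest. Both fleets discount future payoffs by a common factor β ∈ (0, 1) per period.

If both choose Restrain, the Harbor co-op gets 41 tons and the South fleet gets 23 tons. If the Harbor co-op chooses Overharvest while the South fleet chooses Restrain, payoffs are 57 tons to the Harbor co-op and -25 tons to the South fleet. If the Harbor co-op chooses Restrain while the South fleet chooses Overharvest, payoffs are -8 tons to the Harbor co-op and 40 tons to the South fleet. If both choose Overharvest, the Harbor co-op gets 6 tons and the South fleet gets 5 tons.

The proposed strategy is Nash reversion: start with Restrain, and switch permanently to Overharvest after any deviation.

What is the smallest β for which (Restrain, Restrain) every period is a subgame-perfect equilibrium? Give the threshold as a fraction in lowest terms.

For the Harbor co-op: deviation gain 57−41 = 16, per-period punishment loss 41−6 = 35. IC gives β ≥ 16/51.
For the South fleet: gain 17, loss 18 per period, so β ≥ 17/35.
The tighter constraint is the South fleet's, so cooperation needs β ≥ 17/35.

17/35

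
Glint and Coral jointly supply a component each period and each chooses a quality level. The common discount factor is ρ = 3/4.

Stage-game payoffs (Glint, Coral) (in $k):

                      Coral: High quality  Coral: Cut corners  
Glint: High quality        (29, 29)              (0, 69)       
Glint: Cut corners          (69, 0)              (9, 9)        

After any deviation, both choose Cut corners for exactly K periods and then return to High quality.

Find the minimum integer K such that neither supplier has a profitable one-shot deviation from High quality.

4

IC: ρ(1−ρ^K)/(1−ρ) ≥ (69−29)/(29−9) = 2.
With ρ = 3/4: need 1 − ρ^K ≥ 2·(1−3/4)/(3/4), i.e. ρ^K ≤ 0.3333.
Since (3/4)^3 = 0.4219 and (3/4)^4 = 0.3164, the smallest such K is 4.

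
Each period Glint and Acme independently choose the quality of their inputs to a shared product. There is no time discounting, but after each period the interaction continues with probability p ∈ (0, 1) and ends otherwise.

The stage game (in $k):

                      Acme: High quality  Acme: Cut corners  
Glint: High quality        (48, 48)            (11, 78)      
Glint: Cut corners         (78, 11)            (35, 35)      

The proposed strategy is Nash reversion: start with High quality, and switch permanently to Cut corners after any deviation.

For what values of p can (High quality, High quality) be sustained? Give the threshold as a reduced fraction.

Expected cooperation value is 48 + p·48 + p²·48 + … = 48/(1−p); deviation gives 78 + p·35/(1−p).
48 ≥ 78(1−p) + 35p ⇒ 43p ≥ 30 ⇒ p ≥ 30/43.

30/43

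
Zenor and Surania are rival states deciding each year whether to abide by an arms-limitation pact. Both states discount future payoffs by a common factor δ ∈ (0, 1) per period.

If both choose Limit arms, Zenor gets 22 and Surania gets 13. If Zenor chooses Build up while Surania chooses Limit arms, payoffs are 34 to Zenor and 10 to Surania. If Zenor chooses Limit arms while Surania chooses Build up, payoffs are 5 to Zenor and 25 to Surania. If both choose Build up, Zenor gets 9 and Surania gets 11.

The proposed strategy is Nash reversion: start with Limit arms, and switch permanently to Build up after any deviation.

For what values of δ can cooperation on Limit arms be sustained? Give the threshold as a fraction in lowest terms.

For Zenor: deviation gain 34−22 = 12, per-period punishment loss 22−9 = 13. IC gives δ ≥ 12/25.
For Surania: gain 12, loss 2 per period, so δ ≥ 12/14 = 6/7.
The tighter constraint is Surania's, so cooperation needs δ ≥ 6/7.

6/7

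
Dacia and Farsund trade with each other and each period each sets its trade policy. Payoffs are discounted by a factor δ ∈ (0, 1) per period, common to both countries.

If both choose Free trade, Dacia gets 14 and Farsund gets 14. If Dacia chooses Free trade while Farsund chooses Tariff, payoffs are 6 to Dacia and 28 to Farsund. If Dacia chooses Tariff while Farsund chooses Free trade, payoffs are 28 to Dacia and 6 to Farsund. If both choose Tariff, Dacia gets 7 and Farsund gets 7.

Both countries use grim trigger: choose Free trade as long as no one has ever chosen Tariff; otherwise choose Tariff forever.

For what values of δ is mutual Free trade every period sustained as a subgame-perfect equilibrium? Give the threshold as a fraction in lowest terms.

2/3

Under grim trigger the critical discount factor is (T−C)/(T−P) with T = 28, C = 14, P = 7.
δ* = (28−14)/(28−7) = 14/21 = 2/3.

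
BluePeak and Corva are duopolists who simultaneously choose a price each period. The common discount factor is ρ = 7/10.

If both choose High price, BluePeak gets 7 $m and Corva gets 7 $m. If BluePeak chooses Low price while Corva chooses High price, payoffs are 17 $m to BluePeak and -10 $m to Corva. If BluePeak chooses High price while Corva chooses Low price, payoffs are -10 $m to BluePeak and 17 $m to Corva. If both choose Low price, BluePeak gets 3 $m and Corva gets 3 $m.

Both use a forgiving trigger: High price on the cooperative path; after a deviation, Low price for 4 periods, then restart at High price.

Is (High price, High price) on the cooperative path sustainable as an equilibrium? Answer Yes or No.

No

A one-shot deviation gives 17 now, then 3 for 4 periods, then back to 7.
Gain from deviating: (17−7) today; loss: (7−3) in each of the next 4 periods.
No-deviation condition: (7−3)(ρ+…+ρ^4) ≥ 17−7, i.e. ρ+…+ρ^4 ≥ 5/2.
At ρ = 7/10: ρ+…+ρ^4 = 1.7731 < 2.5000.
So cooperation is not sustainable.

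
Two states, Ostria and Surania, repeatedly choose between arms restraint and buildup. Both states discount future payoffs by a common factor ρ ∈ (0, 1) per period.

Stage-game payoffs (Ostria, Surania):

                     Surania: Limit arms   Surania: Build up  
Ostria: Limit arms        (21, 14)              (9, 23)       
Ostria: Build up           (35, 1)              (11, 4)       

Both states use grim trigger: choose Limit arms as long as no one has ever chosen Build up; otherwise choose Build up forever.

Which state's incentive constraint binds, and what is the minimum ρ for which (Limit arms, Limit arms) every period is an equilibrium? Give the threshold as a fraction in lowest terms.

Ostria: cooperation gives 21 each period; deviation gives 35 once then 11 forever.
  21/(1−ρ) ≥ 35 + 11ρ/(1−ρ) ⇒ ρ ≥ 14/24 = 7/12.
Surania: cooperation gives 14 each period; deviation gives 23 once then 4 forever.
  ρ ≥ 9/19.
Both must hold, so the binding constraint is Ostria's: ρ ≥ 7/12.

Ostria; ρ ≥ 7/12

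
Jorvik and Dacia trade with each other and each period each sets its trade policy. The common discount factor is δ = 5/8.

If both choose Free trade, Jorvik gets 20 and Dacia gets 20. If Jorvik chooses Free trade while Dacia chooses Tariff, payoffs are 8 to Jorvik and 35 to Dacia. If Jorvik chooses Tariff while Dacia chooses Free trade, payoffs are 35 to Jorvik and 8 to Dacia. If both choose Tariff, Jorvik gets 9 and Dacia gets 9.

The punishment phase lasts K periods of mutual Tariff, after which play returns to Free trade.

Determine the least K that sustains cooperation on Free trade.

IC: δ(1−δ^K)/(1−δ) ≥ (35−20)/(20−9) = 15/11.
With δ = 5/8: need 1 − δ^K ≥ 15/11·(1−5/8)/(5/8), i.e. δ^K ≤ 0.1818.
Since (5/8)^3 = 0.2441 and (5/8)^4 = 0.1526, the smallest such K is 4.

4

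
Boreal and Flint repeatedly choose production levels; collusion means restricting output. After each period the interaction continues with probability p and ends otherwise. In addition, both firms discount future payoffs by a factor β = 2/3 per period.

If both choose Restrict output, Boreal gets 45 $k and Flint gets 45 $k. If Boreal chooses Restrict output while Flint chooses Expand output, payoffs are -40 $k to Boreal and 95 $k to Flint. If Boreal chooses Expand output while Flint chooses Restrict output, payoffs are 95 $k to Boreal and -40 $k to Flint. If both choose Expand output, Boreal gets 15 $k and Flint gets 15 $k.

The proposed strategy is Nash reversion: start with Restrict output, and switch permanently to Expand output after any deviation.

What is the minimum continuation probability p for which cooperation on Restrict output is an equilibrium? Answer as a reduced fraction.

Expected continuation weight on next period's payoff is β·p = 2/3·p, which plays the role of the discount factor.
Cooperation requires 2/3·p ≥ (95−45)/(95−15) = 5/8, hence p ≥ 15/16.

15/16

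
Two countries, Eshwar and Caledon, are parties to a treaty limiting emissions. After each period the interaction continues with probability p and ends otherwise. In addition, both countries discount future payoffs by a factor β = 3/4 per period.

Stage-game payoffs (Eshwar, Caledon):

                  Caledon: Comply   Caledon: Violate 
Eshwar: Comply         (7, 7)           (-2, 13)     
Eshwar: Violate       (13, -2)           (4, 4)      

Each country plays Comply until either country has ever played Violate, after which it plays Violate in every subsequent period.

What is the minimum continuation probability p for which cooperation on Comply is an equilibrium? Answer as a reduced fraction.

8/9

With continuation probability p and discount β, the effective per-period discount factor is βp.
Grim-trigger IC: βp ≥ (13−7)/(13−4) = 2/3.
So p ≥ (2/3)/(3/4) = 8/9.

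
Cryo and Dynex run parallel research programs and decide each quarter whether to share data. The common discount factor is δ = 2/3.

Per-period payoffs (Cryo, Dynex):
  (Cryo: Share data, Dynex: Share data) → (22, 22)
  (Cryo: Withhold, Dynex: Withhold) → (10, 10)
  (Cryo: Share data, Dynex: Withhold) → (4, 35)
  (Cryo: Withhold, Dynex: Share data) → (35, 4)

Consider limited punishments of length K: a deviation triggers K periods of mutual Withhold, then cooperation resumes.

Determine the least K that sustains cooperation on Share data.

IC: δ(1−δ^K)/(1−δ) ≥ (35−22)/(22−10) = 13/12.
With δ = 2/3: need 1 − δ^K ≥ 13/12·(1−2/3)/(2/3), i.e. δ^K ≤ 0.4583.
Since (2/3)^1 = 0.6667 and (2/3)^2 = 0.4444, the smallest such K is 2.

2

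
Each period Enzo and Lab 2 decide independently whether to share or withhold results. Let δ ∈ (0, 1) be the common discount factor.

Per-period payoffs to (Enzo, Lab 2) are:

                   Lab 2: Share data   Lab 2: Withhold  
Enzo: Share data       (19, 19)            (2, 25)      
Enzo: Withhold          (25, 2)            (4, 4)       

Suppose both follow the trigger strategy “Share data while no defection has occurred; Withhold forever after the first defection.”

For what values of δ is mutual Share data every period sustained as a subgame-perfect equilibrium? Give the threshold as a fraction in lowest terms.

19/(1−δ) ≥ 25 + 4δ/(1−δ)
19 ≥ 25 − 21δ
δ ≥ 6/21 = 2/7.

2/7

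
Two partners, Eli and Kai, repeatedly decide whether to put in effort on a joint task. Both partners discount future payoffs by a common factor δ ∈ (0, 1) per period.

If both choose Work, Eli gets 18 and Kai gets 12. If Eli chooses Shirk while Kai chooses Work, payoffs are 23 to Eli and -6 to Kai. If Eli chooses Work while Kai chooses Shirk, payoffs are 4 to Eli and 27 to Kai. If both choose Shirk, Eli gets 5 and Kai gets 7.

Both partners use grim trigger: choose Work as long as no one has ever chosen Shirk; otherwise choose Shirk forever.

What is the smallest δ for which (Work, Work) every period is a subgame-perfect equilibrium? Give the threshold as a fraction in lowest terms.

3/4

Eli's threshold: (23−18)/(23−5) = 5/18.
Kai's threshold: (27−12)/(27−7) = 3/4.
5/18 < 3/4, so Kai binds and δ* = 3/4.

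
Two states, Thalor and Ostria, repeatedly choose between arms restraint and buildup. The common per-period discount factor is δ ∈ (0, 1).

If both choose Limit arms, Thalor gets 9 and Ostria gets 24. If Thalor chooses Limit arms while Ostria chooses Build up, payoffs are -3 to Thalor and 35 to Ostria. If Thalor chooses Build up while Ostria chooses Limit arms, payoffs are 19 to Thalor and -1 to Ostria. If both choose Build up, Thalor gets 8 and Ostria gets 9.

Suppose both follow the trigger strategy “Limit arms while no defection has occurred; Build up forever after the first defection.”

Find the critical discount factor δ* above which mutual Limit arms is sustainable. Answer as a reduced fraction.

Thalor: cooperation gives 9 each period; deviation gives 19 once then 8 forever.
  9/(1−δ) ≥ 19 + 8δ/(1−δ) ⇒ δ ≥ 10/11.
Ostria: cooperation gives 24 each period; deviation gives 35 once then 9 forever.
  δ ≥ 11/26.
Both must hold, so the binding constraint is Thalor's: δ ≥ 10/11.

10/11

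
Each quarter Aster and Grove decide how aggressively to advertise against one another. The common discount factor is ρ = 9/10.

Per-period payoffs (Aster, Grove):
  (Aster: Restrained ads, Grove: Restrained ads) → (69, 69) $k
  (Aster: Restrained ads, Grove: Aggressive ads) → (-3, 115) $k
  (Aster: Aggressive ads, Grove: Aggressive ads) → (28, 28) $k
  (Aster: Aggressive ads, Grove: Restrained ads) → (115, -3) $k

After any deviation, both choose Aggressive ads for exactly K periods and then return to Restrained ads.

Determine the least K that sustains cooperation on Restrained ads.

2

Need Σ_{k=1}^{K} ρ^k ≥ (115−69)/(69−28) = 1.1220 at ρ = 9/10.
At K = 1 the sum is 0.9000 < 1.1220; at K = 2 it is 1.7100 ≥ 1.1220.
So the minimum punishment length is K = 2.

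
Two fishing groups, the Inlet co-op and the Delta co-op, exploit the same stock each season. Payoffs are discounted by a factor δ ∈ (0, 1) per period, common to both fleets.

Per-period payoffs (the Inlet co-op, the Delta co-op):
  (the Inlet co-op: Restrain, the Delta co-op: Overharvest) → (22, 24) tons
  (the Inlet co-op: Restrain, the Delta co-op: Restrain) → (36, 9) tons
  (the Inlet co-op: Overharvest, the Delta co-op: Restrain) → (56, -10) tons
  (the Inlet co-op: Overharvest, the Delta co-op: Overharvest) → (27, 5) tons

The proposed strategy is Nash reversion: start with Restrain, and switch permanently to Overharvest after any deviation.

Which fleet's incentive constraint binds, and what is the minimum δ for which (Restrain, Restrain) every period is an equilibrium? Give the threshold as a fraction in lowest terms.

the Delta co-op; δ ≥ 15/19

the Inlet co-op: cooperation gives 36 each period; deviation gives 56 once then 27 forever.
  36/(1−δ) ≥ 56 + 27δ/(1−δ) ⇒ δ ≥ 20/29.
the Delta co-op: cooperation gives 9 each period; deviation gives 24 once then 5 forever.
  δ ≥ 15/19.
Both must hold, so the binding constraint is the Delta co-op's: δ ≥ 15/19.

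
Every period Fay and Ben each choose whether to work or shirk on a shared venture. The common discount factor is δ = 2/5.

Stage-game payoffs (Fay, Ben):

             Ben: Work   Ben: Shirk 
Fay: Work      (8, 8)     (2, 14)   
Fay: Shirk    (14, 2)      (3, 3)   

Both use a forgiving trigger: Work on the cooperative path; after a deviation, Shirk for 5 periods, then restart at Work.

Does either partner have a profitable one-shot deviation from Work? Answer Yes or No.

IC: δ+…+δ^5 ≥ (14−8)/(8−3) = 6/5.
At δ = 2/5: partial sum = 0.6598 < 1.2000. Cooperation not sustainable.

Yes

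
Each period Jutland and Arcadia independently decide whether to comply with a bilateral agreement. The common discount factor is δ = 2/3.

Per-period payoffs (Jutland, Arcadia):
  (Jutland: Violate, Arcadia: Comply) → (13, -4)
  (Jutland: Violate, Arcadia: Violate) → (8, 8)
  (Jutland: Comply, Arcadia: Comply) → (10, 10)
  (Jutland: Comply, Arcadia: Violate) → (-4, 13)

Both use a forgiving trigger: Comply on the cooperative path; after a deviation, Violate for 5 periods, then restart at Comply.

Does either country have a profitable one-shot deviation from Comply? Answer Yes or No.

Comparing payoff streams over the 6 periods until play realigns: cooperate → 10(1+δ+…+δ^5); deviate → 13 + 8(δ+…+δ^5).
Cooperation is sustained iff (10−8)(δ+…+δ^5) ≥ 13−10.
δ+…+δ^5 = 2/3·(1−(2/3)^5)/(1−2/3) = 1.7366, and (13−10)/(10−8) = 1.5000.
1.7366 ≥ 1.5000, so cooperation is sustainable.

No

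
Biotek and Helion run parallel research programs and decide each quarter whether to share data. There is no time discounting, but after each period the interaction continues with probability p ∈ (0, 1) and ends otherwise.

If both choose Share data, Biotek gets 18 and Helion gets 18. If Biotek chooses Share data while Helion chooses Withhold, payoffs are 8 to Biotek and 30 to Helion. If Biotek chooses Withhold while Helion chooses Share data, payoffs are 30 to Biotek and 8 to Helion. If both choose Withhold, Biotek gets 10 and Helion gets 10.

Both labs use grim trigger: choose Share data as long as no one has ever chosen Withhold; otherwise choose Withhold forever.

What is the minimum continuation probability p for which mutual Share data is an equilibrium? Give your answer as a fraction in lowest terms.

With no time discounting, the continuation probability p plays the role of the discount factor.
Grim-trigger IC: 18/(1−p) ≥ 30 + 10p/(1−p) ⇒ p ≥ (30−18)/(30−10) = 3/5.

3/5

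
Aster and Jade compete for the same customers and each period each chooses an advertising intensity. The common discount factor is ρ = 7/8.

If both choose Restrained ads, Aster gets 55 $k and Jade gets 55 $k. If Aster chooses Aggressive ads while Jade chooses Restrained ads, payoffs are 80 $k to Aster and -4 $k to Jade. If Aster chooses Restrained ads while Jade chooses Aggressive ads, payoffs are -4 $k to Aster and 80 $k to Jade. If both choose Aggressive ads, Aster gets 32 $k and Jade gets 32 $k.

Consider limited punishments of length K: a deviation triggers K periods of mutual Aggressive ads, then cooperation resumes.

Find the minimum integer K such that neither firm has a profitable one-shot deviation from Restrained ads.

IC: ρ(1−ρ^K)/(1−ρ) ≥ (80−55)/(55−32) = 25/23.
With ρ = 7/8: need 1 − ρ^K ≥ 25/23·(1−7/8)/(7/8), i.e. ρ^K ≤ 0.8447.
Since (7/8)^1 = 0.8750 and (7/8)^2 = 0.7656, the smallest such K is 2.

2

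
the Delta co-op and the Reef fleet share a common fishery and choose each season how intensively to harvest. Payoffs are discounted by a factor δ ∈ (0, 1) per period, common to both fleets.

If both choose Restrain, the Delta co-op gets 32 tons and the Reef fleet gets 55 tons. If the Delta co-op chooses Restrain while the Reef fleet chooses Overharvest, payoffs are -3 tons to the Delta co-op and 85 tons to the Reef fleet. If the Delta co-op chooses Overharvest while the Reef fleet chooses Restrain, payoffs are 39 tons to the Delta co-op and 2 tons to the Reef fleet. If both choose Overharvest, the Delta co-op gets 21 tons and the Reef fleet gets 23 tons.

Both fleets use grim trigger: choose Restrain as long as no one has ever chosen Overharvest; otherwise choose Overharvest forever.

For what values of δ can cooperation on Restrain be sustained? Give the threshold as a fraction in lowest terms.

the Delta co-op's threshold: (39−32)/(39−21) = 7/18.
the Reef fleet's threshold: (85−55)/(85−23) = 15/31.
7/18 < 15/31, so the Reef fleet binds and δ* = 15/31.

15/31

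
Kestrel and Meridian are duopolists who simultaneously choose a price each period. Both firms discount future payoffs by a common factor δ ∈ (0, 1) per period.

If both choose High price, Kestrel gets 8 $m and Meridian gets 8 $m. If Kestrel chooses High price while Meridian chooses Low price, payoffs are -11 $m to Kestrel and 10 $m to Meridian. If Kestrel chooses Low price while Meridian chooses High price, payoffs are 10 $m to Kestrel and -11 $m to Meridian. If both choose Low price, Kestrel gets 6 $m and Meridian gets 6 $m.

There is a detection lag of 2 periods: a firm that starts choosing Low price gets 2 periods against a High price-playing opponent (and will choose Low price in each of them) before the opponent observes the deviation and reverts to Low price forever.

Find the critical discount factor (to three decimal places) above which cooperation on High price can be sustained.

Deviating for the 2 undetected periods gains 10−8 = 2 per period over cooperation, then loses 8−6 = 2 per period forever once punishment starts.
Gain: 2(1 + δ + … + δ^1); loss: 2·δ^2/(1−δ).
No profitable deviation ⇔ 2(1−δ^2) ≤ 2·δ^2, i.e. δ^2 ≥ 2/(2+2) = 1/2.
Hence δ ≥ (1/2)^(1/2) ≈ 0.707.

0.707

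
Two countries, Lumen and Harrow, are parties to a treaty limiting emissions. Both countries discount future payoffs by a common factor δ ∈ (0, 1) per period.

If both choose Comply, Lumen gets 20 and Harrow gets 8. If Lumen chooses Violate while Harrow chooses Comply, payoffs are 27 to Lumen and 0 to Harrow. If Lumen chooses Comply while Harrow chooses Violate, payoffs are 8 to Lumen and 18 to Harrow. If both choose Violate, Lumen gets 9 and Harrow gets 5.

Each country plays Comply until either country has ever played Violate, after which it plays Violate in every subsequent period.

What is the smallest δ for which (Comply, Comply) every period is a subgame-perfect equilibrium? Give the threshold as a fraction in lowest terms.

Lumen's threshold: (27−20)/(27−9) = 7/18.
Harrow's threshold: (18−8)/(18−5) = 10/13.
7/18 < 10/13, so Harrow binds and δ* = 10/13.

10/13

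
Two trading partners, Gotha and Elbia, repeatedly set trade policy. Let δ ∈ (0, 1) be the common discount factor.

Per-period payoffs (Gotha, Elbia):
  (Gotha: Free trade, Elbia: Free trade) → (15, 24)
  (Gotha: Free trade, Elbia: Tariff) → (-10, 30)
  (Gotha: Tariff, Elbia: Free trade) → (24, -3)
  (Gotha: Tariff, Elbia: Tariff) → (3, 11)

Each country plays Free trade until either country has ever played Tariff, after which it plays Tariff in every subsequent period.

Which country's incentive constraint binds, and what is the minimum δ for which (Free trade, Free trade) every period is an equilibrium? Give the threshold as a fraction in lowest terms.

Gotha; δ ≥ 3/7

Gotha: cooperation gives 15 each period; deviation gives 24 once then 3 forever.
  15/(1−δ) ≥ 24 + 3δ/(1−δ) ⇒ δ ≥ 9/21 = 3/7.
Elbia: cooperation gives 24 each period; deviation gives 30 once then 11 forever.
  δ ≥ 6/19.
Both must hold, so the binding constraint is Gotha's: δ ≥ 3/7.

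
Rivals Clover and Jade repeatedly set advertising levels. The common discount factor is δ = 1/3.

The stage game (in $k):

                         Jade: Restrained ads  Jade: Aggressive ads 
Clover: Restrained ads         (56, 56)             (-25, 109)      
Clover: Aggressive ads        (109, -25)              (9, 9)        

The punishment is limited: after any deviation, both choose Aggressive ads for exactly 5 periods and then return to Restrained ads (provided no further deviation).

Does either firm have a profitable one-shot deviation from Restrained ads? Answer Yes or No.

A one-shot deviation gives 109 now, then 9 for 5 periods, then back to 56.
Gain from deviating: (109−56) today; loss: (56−9) in each of the next 5 periods.
No-deviation condition: (56−9)(δ+…+δ^5) ≥ 109−56, i.e. δ+…+δ^5 ≥ 53/47.
At δ = 1/3: δ+…+δ^5 = 0.4979 < 1.1277.
So cooperation is not sustainable.

Yes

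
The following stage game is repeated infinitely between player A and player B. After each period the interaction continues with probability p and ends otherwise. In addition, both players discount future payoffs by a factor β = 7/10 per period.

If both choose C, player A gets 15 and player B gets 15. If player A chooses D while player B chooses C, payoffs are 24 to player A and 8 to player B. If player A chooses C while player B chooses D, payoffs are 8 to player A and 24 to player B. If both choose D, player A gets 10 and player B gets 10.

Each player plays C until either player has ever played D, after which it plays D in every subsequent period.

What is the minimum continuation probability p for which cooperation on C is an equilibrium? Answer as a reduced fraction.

With continuation probability p and discount β, the effective per-period discount factor is βp.
Grim-trigger IC: βp ≥ (24−15)/(24−10) = 9/14.
So p ≥ (9/14)/(7/10) = 45/49.

45/49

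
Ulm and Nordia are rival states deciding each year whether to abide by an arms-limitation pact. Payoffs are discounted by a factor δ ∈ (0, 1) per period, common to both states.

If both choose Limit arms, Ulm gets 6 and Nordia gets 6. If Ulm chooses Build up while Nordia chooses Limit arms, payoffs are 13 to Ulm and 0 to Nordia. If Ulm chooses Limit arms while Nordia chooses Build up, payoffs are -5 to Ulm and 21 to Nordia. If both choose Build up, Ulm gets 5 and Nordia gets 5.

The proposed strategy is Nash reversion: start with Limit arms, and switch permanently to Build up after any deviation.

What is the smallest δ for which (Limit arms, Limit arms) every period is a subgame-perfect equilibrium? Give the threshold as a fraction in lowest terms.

15/16

Ulm's threshold: (13−6)/(13−5) = 7/8.
Nordia's threshold: (21−6)/(21−5) = 15/16.
7/8 < 15/16, so Nordia binds and δ* = 15/16.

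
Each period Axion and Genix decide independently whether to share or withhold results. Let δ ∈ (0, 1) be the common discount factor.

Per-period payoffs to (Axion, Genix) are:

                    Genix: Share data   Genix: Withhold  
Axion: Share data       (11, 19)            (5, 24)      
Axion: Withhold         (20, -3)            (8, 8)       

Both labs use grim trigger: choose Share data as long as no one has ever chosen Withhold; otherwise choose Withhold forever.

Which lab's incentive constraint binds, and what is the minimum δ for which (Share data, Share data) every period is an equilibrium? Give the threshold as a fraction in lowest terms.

For Axion: deviation gain 20−11 = 9, per-period punishment loss 11−8 = 3. IC gives δ ≥ 9/12 = 3/4.
For Genix: gain 5, loss 11 per period, so δ ≥ 5/16.
The tighter constraint is Axion's, so cooperation needs δ ≥ 3/4.

Axion; δ ≥ 3/4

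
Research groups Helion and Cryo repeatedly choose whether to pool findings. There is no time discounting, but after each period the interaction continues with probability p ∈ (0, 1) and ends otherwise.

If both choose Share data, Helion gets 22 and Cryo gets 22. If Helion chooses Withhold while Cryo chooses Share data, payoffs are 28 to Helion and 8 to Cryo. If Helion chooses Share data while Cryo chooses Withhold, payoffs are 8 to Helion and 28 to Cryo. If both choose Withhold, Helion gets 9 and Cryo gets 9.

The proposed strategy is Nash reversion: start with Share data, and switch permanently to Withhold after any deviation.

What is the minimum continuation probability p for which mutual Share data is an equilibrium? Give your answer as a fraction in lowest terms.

6/19

Expected cooperation value is 22 + p·22 + p²·22 + … = 22/(1−p); deviation gives 28 + p·9/(1−p).
22 ≥ 28(1−p) + 9p ⇒ 19p ≥ 6 ⇒ p ≥ 6/19.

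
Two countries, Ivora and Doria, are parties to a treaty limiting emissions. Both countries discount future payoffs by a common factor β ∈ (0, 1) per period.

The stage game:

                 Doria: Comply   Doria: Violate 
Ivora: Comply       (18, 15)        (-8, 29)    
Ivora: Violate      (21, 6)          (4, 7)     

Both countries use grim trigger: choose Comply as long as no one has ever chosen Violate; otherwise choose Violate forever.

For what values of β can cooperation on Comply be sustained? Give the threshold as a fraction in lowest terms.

7/11

Ivora: cooperation gives 18 each period; deviation gives 21 once then 4 forever.
  18/(1−β) ≥ 21 + 4β/(1−β) ⇒ β ≥ 3/17.
Doria: cooperation gives 15 each period; deviation gives 29 once then 7 forever.
  β ≥ 14/22 = 7/11.
Both must hold, so the binding constraint is Doria's: β ≥ 7/11.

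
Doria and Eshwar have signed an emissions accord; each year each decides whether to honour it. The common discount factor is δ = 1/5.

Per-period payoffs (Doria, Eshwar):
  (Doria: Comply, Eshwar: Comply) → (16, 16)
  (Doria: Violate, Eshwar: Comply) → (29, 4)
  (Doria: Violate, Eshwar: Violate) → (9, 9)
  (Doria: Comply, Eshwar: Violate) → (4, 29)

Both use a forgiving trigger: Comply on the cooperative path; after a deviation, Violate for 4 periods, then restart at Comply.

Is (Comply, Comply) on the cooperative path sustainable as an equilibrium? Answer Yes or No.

No

Comparing payoff streams over the 5 periods until play realigns: cooperate → 16(1+δ+…+δ^4); deviate → 29 + 9(δ+…+δ^4).
Cooperation is sustained iff (16−9)(δ+…+δ^4) ≥ 29−16.
δ+…+δ^4 = 1/5·(1−(1/5)^4)/(1−1/5) = 0.2496, and (29−16)/(16−9) = 1.8571.
0.2496 < 1.8571, so cooperation is not sustainable.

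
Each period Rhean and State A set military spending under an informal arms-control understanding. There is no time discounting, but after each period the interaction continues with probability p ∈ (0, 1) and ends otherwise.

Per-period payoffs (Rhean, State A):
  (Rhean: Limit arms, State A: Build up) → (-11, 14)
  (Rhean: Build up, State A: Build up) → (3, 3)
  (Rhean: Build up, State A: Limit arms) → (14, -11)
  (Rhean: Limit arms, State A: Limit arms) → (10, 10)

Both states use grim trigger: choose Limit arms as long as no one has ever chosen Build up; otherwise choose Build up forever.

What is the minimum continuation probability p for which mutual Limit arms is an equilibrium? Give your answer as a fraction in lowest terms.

With no time discounting, the continuation probability p plays the role of the discount factor.
Grim-trigger IC: 10/(1−p) ≥ 14 + 3p/(1−p) ⇒ p ≥ (14−10)/(14−3) = 4/11.

4/11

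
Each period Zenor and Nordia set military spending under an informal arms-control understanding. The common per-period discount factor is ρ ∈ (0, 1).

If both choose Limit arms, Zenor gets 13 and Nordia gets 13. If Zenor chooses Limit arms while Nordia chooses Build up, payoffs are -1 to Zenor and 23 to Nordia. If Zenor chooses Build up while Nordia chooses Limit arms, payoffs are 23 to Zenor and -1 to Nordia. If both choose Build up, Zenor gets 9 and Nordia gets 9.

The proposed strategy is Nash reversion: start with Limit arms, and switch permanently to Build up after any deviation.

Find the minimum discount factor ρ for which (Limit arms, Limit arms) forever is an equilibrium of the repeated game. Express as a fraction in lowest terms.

13/(1−ρ) ≥ 23 + 9ρ/(1−ρ)
13 ≥ 23 − 14ρ
ρ ≥ 10/14 = 5/7.

5/7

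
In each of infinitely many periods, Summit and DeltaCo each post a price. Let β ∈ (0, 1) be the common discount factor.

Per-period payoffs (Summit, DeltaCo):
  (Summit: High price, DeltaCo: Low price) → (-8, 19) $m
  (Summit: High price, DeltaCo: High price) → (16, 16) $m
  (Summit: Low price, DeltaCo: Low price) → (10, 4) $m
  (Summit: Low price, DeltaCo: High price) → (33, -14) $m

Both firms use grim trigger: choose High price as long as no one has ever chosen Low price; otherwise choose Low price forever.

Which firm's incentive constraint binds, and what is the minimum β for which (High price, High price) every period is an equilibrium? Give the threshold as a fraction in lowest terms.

Summit's threshold: (33−16)/(33−10) = 17/23.
DeltaCo's threshold: (19−16)/(19−4) = 1/5.
17/23 > 1/5, so Summit binds and β* = 17/23.

Summit; β ≥ 17/23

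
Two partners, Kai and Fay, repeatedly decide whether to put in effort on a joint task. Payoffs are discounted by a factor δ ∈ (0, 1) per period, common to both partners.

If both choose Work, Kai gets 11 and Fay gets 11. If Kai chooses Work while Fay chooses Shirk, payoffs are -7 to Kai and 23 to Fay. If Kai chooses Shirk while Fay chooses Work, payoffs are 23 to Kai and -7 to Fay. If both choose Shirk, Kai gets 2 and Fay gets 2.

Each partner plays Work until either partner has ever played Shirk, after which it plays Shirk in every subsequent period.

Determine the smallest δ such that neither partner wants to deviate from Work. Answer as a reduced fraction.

One-period gain from deviating is 23 − 11 = 12. The loss is 11 − 2 = 9 in every subsequent period, with present value 9·δ/(1−δ).
Deviation is unprofitable when 9·δ/(1−δ) ≥ 12, i.e. δ/(1−δ) ≥ 4/3.
Equivalently δ ≥ 12/(12+9) = 4/7.

4/7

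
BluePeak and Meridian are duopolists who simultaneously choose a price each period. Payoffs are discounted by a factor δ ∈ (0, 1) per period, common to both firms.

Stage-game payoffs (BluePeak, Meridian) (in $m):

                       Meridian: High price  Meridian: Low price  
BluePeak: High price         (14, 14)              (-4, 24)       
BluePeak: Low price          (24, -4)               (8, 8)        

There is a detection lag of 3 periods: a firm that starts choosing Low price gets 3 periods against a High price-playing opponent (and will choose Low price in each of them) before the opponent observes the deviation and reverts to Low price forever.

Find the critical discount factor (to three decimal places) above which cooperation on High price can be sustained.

Deviating for the 3 undetected periods gains 24−14 = 10 per period over cooperation, then loses 14−8 = 6 per period forever once punishment starts.
Gain: 10(1 + δ + … + δ^2); loss: 6·δ^3/(1−δ).
No profitable deviation ⇔ 10(1−δ^3) ≤ 6·δ^3, i.e. δ^3 ≥ 10/(10+6) = 5/8.
Hence δ ≥ (5/8)^(1/3) ≈ 0.855.

0.855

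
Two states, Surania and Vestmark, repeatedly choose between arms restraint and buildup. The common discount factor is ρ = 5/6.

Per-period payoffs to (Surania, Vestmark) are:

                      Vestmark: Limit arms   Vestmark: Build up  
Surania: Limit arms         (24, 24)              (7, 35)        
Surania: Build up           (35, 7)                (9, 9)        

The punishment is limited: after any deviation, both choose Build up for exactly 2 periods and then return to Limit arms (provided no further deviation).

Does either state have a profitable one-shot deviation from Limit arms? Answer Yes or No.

No

Comparing payoff streams over the 3 periods until play realigns: cooperate → 24(1+ρ+…+ρ^2); deviate → 35 + 9(ρ+…+ρ^2).
Cooperation is sustained iff (24−9)(ρ+…+ρ^2) ≥ 35−24.
ρ+…+ρ^2 = 5/6·(1−(5/6)^2)/(1−5/6) = 1.5278, and (35−24)/(24−9) = 0.7333.
1.5278 ≥ 0.7333, so cooperation is sustainable.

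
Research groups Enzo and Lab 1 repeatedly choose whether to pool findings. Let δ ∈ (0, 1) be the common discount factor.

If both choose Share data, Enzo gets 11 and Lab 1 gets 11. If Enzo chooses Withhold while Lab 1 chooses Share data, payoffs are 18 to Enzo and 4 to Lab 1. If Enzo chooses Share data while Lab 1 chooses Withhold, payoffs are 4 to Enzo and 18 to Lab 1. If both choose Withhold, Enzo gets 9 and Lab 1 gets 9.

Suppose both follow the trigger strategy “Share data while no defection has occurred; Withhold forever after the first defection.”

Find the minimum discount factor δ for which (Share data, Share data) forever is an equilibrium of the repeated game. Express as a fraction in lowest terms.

7/9

One-period gain from deviating is 18 − 11 = 7. The loss is 11 − 9 = 2 in every subsequent period, with present value 2·δ/(1−δ).
Deviation is unprofitable when 2·δ/(1−δ) ≥ 7, i.e. δ/(1−δ) ≥ 7/2.
Equivalently δ ≥ 7/(7+2) = 7/9.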